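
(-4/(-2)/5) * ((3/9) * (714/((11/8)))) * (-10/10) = -3808/55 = -69.24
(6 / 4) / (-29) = -3 / 58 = -0.05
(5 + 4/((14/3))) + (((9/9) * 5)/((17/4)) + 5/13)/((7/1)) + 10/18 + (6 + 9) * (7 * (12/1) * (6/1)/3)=35178349/13923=2526.64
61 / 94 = 0.65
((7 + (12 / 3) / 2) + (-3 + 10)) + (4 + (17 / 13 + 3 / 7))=1978 / 91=21.74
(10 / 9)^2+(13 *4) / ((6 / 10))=7120 / 81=87.90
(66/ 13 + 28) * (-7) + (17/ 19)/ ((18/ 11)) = -1026989/ 4446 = -230.99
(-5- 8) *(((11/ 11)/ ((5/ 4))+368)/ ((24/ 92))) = -275678/ 15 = -18378.53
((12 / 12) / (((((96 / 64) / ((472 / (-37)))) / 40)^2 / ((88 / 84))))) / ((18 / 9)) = 15683993600 / 258741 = 60616.58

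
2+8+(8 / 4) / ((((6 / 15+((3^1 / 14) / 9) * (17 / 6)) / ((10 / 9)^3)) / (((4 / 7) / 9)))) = 4453810 / 429381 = 10.37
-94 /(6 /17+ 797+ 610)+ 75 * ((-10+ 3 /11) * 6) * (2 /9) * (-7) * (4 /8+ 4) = 66643832 /2175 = 30640.84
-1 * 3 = -3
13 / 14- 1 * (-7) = 111 / 14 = 7.93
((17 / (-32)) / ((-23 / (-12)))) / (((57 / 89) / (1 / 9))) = -1513 / 31464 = -0.05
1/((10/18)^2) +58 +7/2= 3237/50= 64.74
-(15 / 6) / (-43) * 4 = 10 / 43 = 0.23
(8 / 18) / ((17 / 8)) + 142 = 21758 / 153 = 142.21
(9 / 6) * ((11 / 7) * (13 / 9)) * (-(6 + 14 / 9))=-4862 / 189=-25.72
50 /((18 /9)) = 25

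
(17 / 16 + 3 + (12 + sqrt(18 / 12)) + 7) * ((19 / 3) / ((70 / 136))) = 646 * sqrt(6) / 105 + 39729 / 140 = 298.85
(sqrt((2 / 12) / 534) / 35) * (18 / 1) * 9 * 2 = 54 * sqrt(89) / 3115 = 0.16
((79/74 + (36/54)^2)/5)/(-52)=-1007/173160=-0.01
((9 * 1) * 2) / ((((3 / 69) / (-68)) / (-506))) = 14244912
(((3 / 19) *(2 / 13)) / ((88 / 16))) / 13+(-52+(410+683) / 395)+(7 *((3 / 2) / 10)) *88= 602263111 / 13951795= 43.17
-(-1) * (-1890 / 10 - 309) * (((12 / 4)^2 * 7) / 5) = -31374 / 5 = -6274.80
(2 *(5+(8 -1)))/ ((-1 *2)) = -12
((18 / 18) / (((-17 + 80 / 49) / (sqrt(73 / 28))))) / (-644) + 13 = sqrt(511) / 138552 + 13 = 13.00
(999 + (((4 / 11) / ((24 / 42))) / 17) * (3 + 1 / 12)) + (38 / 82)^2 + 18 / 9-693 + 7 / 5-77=4389481883 / 18860820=232.73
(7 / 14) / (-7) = -1 / 14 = -0.07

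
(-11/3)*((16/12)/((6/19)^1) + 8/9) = -506/27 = -18.74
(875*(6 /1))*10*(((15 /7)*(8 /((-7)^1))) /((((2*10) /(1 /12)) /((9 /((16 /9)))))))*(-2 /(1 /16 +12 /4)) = 607500 /343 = 1771.14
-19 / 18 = -1.06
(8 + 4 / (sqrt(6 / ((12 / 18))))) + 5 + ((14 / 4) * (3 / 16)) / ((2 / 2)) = 1439 / 96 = 14.99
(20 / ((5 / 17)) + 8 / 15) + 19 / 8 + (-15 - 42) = 1669 / 120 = 13.91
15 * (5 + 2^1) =105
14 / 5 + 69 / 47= 1003 / 235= 4.27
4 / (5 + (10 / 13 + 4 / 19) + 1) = 247 / 431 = 0.57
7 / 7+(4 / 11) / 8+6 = 155 / 22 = 7.05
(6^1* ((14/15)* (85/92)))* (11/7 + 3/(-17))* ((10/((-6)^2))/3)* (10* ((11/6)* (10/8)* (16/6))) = 228250/5589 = 40.84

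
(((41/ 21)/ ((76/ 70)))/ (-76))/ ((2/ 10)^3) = -25625/ 8664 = -2.96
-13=-13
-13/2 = -6.50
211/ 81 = 2.60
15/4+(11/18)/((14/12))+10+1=1283/84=15.27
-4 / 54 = -2 / 27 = -0.07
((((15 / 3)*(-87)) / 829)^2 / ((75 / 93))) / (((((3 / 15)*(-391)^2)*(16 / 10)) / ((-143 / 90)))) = -18640765 / 1681057461136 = -0.00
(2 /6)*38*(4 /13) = 152 /39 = 3.90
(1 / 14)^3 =1 / 2744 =0.00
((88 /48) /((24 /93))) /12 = 341 /576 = 0.59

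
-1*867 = -867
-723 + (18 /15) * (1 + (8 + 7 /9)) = -10669 /15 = -711.27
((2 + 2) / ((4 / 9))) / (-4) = -9 / 4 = -2.25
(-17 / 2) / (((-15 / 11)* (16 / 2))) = 187 / 240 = 0.78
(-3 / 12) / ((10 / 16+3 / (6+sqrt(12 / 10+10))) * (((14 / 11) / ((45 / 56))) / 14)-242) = 367403355 / 355421850764-2079 * sqrt(70) / 88855462691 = 0.00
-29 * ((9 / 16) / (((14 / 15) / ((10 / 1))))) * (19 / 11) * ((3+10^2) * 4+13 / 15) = -13959585 / 112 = -124639.15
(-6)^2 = 36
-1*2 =-2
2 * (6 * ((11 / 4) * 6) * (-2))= -396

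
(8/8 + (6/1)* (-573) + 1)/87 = -3436/87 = -39.49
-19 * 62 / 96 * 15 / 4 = -2945 / 64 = -46.02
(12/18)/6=0.11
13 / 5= 2.60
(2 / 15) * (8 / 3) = 16 / 45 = 0.36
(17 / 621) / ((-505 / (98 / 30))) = -833 / 4704075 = -0.00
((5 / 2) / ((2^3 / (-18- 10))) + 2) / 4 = -27 / 16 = -1.69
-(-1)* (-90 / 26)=-45 / 13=-3.46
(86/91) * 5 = 430/91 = 4.73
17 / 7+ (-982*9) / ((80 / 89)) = -2752357 / 280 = -9829.85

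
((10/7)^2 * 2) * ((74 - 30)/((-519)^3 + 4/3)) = -26400/20550358577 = -0.00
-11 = -11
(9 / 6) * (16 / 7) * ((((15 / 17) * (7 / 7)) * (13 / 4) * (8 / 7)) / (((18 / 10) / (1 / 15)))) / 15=208 / 7497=0.03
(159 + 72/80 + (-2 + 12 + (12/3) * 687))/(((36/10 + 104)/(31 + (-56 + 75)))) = 1355.90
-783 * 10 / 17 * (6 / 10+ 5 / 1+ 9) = -114318 / 17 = -6724.59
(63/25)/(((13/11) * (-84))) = -33/1300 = -0.03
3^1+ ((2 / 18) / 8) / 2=433 / 144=3.01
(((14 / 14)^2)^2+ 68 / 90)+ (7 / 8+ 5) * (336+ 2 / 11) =1976.82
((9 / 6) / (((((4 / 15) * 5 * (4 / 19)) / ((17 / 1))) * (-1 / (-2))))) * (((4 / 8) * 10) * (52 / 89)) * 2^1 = 188955 / 178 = 1061.54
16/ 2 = 8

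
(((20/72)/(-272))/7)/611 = -5/20940192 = -0.00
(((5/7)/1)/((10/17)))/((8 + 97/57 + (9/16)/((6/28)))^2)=1767456/221169487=0.01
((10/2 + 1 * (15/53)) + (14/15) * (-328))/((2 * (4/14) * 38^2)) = -209279/573990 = -0.36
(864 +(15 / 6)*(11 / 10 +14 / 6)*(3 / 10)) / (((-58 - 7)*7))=-34663 / 18200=-1.90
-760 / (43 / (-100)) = 76000 / 43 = 1767.44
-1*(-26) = 26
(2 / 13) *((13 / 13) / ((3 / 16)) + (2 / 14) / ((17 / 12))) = 3880 / 4641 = 0.84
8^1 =8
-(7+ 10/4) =-19/2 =-9.50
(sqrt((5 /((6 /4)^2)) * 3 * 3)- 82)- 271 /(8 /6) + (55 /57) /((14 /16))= -453499 /1596 + 2 * sqrt(5)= -279.68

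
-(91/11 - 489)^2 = -27962944/121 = -231098.71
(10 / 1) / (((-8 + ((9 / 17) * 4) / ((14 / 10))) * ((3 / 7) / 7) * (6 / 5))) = -145775 / 6948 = -20.98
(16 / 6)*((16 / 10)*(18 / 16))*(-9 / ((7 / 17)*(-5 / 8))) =167.86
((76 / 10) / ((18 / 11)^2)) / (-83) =-0.03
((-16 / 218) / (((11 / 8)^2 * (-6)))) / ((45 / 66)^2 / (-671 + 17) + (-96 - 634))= -2048 / 231071505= -0.00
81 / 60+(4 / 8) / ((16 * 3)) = 653 / 480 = 1.36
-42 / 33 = -14 / 11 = -1.27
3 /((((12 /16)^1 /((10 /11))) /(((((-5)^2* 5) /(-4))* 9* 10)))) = -112500 /11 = -10227.27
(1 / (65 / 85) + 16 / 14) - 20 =-1597 / 91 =-17.55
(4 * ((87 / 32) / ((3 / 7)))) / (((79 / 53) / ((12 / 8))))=32277 / 1264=25.54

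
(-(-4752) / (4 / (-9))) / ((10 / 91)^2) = -22135113 / 25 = -885404.52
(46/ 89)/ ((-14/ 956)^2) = 10510264/ 4361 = 2410.06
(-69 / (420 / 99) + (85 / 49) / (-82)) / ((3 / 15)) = -654349 / 8036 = -81.43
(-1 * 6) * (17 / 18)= -17 / 3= -5.67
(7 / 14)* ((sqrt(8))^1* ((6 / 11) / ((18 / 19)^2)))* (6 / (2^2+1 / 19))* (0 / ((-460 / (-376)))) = 0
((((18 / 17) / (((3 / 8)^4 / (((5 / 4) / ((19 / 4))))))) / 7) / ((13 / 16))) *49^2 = 224788480 / 37791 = 5948.20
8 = 8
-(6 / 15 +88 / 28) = -124 / 35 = -3.54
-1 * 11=-11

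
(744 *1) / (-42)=-124 / 7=-17.71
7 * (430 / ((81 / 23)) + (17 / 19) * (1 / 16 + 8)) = 22289351 / 24624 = 905.19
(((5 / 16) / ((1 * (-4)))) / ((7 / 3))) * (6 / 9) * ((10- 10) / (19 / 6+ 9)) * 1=0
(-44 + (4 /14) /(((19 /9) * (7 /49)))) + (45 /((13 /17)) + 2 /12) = 23653 /1482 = 15.96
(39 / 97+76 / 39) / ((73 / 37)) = 329041 / 276159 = 1.19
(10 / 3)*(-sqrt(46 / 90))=-2*sqrt(115) / 9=-2.38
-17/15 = -1.13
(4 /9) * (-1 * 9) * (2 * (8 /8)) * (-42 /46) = 7.30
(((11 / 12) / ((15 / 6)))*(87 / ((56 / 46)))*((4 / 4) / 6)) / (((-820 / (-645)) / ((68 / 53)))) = 5363347 / 1216880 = 4.41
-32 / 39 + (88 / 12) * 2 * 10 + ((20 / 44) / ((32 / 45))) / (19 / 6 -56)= 105772857 / 725296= 145.83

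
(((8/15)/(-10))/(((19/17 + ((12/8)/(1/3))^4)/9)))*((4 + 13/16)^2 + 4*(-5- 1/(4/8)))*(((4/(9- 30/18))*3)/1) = 568701/61512550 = 0.01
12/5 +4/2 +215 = 1097/5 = 219.40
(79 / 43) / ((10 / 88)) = 3476 / 215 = 16.17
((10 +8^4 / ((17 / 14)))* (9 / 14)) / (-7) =-310.70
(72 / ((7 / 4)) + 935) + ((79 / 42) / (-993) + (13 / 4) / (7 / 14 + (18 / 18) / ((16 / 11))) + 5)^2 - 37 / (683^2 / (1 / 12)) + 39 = 157439228347584702605 / 146458874170406322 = 1074.97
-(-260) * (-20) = -5200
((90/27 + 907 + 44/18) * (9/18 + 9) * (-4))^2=97450108900/81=1203087764.20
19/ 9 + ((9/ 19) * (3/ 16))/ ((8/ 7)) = 47909/ 21888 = 2.19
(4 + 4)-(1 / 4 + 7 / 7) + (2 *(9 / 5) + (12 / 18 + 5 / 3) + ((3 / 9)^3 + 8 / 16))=7139 / 540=13.22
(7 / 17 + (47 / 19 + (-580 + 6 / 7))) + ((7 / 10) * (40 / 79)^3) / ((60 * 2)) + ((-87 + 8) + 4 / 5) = -10943443018397 / 16721417685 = -654.46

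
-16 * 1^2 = -16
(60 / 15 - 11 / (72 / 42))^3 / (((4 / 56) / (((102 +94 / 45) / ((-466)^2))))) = -199916633 / 2110756320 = -0.09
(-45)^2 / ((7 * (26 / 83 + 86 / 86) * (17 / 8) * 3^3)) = 49800 / 12971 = 3.84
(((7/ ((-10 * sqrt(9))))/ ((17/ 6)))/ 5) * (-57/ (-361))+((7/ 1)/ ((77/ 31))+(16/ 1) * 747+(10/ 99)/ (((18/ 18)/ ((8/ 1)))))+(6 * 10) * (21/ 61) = 11976.28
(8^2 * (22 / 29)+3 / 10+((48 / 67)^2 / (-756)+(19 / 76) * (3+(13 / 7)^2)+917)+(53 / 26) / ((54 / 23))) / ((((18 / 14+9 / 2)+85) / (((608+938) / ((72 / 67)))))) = 33518483382119297 / 2184369019560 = 15344.70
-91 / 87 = -1.05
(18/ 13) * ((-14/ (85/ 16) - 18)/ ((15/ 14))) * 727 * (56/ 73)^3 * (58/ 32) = -34094582930688/ 2149318925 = -15862.97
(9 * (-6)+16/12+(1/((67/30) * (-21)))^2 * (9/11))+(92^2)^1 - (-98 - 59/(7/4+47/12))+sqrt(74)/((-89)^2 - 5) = sqrt(74)/7916+1051320582397/123398121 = 8519.75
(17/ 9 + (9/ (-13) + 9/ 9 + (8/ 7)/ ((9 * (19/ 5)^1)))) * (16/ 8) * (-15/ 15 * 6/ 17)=-46268/ 29393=-1.57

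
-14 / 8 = -7 / 4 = -1.75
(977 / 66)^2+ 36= 1111345 / 4356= 255.13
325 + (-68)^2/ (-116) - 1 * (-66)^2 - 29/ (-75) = -8853284/ 2175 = -4070.48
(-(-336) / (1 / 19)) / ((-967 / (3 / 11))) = -19152 / 10637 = -1.80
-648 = -648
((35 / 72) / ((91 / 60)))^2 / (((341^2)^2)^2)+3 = 3336917672851070572985917 / 1112305890950356857661764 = 3.00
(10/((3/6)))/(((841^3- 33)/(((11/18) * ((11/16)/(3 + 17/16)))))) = 121/34797162348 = 0.00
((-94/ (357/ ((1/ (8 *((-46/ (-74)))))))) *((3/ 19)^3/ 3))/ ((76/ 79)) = -412143/ 5707017232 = -0.00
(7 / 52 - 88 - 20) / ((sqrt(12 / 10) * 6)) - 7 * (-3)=21 - 5609 * sqrt(30) / 1872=4.59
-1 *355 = -355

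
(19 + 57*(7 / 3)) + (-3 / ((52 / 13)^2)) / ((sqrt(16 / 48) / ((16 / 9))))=152-sqrt(3) / 3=151.42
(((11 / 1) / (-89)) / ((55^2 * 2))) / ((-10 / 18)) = 9 / 244750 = 0.00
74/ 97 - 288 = -27862/ 97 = -287.24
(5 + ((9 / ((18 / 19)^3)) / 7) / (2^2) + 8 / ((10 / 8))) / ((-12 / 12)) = -1068503 / 90720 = -11.78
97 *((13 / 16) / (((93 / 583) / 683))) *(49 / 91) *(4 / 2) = 270370331 / 744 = 363400.98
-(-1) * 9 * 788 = 7092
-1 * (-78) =78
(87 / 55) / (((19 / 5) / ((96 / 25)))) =8352 / 5225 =1.60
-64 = -64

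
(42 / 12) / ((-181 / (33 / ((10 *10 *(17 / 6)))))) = -693 / 307700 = -0.00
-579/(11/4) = -2316/11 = -210.55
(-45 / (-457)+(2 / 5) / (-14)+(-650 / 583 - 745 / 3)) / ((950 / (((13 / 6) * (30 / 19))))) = -90693501509 / 100990670550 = -0.90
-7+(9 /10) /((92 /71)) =-5801 /920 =-6.31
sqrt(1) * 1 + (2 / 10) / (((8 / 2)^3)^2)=20481 / 20480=1.00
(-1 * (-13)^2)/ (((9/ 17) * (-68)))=169/ 36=4.69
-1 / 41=-0.02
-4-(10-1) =-13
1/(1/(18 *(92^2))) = 152352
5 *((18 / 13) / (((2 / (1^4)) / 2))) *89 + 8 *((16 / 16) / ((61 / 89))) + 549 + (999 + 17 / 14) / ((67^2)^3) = 17639549238383791 / 14989088937914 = 1176.83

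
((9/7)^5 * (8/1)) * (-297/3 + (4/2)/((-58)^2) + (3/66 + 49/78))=-5586011386740/2021260241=-2763.63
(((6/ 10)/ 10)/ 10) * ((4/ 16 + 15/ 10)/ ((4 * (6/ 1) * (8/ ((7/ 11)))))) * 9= 441/ 1408000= 0.00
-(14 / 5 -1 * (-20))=-114 / 5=-22.80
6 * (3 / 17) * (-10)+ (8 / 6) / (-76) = -10277 / 969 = -10.61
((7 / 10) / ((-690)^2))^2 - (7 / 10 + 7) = -174536831699951 / 22667121000000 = -7.70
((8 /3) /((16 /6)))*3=3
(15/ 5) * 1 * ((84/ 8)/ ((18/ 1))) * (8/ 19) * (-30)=-420/ 19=-22.11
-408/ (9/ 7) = -952/ 3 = -317.33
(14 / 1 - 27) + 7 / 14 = -25 / 2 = -12.50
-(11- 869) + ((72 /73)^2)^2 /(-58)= 706591595634 /823548989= 857.98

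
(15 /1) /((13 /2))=30 /13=2.31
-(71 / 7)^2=-5041 / 49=-102.88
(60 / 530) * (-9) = -54 / 53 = -1.02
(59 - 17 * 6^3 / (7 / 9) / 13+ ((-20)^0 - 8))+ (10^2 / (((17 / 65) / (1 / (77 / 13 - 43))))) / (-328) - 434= -45560159105 / 61143628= -745.13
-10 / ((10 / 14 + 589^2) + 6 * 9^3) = -7 / 245907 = -0.00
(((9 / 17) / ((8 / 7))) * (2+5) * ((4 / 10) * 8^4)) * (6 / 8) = 338688 / 85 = 3984.56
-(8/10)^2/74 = -8/925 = -0.01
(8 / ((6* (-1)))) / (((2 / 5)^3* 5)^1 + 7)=-0.18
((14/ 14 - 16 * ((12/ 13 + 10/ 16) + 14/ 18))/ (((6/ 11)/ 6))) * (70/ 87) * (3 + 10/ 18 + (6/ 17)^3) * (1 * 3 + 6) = -519257908400/ 50009427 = -10383.20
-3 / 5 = -0.60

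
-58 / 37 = -1.57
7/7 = 1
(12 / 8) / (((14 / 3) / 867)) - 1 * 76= 5675 / 28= 202.68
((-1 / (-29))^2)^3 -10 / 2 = -2974116604 / 594823321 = -5.00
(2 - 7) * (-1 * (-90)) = -450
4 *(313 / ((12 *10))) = 313 / 30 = 10.43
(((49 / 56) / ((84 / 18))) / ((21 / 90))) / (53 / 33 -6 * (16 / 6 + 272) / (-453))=224235 / 1463336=0.15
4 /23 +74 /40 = 931 /460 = 2.02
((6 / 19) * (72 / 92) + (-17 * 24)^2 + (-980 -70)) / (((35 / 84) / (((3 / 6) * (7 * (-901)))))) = -2735447795892 / 2185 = -1251921188.05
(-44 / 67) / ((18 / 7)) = -154 / 603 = -0.26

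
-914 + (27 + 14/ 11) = -9743/ 11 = -885.73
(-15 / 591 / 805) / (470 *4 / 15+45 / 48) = -48 / 192236737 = -0.00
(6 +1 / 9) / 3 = 55 / 27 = 2.04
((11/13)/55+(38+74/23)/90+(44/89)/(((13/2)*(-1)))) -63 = -1922216/30705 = -62.60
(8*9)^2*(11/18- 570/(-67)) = 3167136/67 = 47270.69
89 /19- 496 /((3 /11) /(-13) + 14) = -30.80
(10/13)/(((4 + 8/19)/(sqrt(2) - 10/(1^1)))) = -1.49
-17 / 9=-1.89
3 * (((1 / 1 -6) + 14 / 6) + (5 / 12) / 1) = -27 / 4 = -6.75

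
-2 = -2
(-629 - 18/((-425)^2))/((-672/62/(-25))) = -503143919/346800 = -1450.82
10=10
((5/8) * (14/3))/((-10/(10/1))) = -35/12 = -2.92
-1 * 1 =-1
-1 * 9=-9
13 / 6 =2.17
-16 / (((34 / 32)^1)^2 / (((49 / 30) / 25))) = -100352 / 108375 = -0.93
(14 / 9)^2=196 / 81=2.42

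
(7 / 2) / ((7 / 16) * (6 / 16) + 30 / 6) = 448 / 661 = 0.68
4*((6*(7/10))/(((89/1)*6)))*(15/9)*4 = 56/267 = 0.21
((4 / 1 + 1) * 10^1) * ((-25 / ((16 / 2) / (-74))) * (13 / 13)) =23125 / 2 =11562.50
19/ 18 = 1.06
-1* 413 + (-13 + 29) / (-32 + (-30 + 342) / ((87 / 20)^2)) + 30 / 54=-9102259 / 22014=-413.48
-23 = -23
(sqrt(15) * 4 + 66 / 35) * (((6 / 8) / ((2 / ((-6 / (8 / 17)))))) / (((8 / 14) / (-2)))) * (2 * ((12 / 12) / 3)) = 1683 / 80 + 357 * sqrt(15) / 8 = 193.87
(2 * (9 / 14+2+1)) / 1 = 51 / 7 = 7.29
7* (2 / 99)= 14 / 99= 0.14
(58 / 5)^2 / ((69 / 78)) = 87464 / 575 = 152.11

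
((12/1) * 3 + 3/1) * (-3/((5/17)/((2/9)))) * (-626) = 276692/5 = 55338.40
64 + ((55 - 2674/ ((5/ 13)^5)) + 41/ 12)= -11909459159/ 37500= -317585.58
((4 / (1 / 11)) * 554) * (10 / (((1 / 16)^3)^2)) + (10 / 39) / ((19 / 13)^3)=84151990820538010 / 20577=4089614172160.08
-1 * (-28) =28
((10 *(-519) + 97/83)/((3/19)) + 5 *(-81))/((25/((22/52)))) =-562.99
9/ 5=1.80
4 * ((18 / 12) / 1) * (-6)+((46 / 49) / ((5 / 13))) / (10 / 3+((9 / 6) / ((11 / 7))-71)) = -36.04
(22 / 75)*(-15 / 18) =-11 / 45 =-0.24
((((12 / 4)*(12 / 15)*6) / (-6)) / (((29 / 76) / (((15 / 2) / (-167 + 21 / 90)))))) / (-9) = -0.03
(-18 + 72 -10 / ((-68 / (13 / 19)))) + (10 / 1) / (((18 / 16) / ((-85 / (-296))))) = 12187117 / 215118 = 56.65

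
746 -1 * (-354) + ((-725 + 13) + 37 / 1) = 425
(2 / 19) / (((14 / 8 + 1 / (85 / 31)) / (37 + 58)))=3400 / 719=4.73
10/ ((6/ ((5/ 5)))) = 5/ 3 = 1.67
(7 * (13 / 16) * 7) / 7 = 91 / 16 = 5.69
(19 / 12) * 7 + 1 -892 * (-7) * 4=299857 / 12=24988.08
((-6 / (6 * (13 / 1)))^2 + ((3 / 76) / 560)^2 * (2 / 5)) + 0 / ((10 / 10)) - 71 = -54331551230479 / 765296896000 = -70.99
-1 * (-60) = 60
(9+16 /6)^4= 18526.23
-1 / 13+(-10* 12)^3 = -22464001 / 13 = -1728000.08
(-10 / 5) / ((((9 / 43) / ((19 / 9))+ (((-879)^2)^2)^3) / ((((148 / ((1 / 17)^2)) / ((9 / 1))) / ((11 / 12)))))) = -8222288 / 168703300916849741592426123667299475761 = -0.00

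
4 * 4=16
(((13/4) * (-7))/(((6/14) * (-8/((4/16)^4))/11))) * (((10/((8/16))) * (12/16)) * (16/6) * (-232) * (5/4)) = -5080075/1536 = -3307.34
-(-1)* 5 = 5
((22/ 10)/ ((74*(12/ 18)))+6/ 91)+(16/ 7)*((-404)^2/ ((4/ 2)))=12561110803/ 67340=186532.68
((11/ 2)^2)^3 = 1771561/ 64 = 27680.64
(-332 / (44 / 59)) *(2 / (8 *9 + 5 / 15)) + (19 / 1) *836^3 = 26498717291386 / 2387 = 11101264051.69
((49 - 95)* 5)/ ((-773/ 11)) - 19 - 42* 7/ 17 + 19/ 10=-31.12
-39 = -39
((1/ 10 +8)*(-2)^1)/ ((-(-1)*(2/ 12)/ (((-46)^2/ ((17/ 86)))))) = -88440336/ 85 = -1040474.54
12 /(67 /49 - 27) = -147 /314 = -0.47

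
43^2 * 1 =1849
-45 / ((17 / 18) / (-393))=18725.29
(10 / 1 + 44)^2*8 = 23328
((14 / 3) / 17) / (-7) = -2 / 51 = -0.04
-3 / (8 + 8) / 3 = -1 / 16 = -0.06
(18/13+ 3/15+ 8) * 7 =4361/65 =67.09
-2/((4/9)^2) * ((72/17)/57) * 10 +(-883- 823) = -553468/323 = -1713.52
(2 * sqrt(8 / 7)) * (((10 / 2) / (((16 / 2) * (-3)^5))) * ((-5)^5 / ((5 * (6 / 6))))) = 3125 * sqrt(14) / 3402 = 3.44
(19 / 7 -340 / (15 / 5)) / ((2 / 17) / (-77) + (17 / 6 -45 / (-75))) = -4344010 / 134767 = -32.23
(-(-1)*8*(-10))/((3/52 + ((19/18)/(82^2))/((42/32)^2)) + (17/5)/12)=-69387645600/295866119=-234.52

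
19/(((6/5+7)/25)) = 2375/41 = 57.93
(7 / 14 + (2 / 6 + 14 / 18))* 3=29 / 6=4.83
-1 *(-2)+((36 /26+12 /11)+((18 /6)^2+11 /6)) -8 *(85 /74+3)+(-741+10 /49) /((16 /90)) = -26039086499 /6222216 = -4184.86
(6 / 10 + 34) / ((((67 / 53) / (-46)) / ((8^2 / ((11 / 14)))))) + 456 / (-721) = -272474432744 / 2656885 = -102554.09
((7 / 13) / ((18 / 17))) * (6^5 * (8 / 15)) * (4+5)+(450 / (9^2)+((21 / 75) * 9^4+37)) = 61018574 / 2925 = 20861.05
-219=-219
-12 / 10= -1.20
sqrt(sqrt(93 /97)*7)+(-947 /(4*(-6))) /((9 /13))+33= 92.61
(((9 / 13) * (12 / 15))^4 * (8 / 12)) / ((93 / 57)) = 21275136 / 553369375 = 0.04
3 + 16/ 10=23/ 5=4.60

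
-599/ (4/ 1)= -599/ 4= -149.75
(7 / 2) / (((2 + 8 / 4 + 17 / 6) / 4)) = 84 / 41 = 2.05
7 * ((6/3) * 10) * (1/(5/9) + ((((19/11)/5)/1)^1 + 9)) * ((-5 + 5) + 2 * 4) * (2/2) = 137312/11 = 12482.91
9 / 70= 0.13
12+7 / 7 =13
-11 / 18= -0.61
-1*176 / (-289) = 176 / 289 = 0.61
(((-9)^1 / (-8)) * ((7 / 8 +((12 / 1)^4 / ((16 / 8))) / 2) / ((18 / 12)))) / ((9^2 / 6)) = 41479 / 144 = 288.05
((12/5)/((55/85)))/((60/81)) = 1377/275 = 5.01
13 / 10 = 1.30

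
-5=-5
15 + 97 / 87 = 1402 / 87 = 16.11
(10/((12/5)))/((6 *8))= 25/288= 0.09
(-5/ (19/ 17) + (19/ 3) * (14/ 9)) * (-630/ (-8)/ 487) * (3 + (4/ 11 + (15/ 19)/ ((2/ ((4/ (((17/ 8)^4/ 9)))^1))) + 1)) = 710849342140/ 161519340917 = 4.40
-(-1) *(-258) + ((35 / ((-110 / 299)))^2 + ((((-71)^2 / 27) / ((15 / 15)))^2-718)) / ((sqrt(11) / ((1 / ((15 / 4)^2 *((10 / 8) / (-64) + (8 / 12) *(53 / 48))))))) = -258 + 15605156328448 *sqrt(11) / 40049091225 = 1034.33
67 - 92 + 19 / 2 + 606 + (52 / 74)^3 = 59856345 / 101306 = 590.85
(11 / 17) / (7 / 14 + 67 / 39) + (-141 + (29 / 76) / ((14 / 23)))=-438346025 / 3129224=-140.08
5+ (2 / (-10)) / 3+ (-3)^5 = -3571 / 15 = -238.07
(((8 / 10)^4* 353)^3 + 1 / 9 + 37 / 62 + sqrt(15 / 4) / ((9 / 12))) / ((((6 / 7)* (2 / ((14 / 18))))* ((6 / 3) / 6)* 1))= 49* sqrt(15) / 54 + 20177826934770743819 / 4904296875000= 4114319.48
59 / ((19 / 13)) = 767 / 19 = 40.37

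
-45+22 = -23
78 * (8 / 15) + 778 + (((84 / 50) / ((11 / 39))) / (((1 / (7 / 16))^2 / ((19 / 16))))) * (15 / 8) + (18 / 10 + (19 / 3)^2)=1401502247 / 1622016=864.05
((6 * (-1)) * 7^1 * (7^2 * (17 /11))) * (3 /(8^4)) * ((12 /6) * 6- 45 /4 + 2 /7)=-217413 /90112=-2.41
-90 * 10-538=-1438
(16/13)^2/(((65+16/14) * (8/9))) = 0.03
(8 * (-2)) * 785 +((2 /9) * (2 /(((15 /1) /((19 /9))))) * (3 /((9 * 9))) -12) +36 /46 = -9485170342 /754515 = -12571.22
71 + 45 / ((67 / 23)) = 5792 / 67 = 86.45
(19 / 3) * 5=95 / 3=31.67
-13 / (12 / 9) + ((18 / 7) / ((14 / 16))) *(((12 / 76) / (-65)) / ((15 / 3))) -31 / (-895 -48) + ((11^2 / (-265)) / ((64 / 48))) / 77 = -294070152821 / 30244791850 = -9.72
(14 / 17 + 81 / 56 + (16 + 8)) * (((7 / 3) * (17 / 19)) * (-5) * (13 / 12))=-1625585 / 5472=-297.07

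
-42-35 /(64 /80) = -343 /4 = -85.75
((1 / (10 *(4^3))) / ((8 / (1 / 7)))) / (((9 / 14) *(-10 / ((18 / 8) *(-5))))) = 1 / 20480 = 0.00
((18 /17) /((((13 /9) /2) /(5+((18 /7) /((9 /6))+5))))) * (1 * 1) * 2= 53136 /1547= 34.35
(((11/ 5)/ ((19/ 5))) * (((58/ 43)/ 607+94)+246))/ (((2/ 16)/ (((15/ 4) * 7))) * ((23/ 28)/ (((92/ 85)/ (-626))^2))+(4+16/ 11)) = 116176803078336/ 775472891989225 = 0.15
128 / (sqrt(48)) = 32 * sqrt(3) / 3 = 18.48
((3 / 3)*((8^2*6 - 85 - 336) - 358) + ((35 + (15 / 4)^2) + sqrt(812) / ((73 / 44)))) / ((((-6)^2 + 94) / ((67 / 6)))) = -28.24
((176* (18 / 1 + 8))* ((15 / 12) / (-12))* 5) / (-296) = 3575 / 444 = 8.05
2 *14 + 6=34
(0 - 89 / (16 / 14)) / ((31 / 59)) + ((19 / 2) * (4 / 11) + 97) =-130287 / 2728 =-47.76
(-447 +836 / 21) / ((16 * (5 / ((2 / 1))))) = -8551 / 840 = -10.18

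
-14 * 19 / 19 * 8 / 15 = -112 / 15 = -7.47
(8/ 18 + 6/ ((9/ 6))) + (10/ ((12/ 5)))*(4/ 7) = 430/ 63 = 6.83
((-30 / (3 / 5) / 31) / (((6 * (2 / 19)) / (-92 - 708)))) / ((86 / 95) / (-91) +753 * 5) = 1642550000 / 3026995527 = 0.54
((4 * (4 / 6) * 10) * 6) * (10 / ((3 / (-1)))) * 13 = -20800 / 3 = -6933.33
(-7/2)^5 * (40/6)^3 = -4201750/27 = -155620.37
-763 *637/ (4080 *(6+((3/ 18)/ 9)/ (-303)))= -1325406537/ 66756280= -19.85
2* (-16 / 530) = -16 / 265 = -0.06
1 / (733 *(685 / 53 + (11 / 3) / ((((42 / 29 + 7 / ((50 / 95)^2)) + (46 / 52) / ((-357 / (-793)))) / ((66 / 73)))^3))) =539919117314513978845426948441 / 5115065980375250877845516574244685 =0.00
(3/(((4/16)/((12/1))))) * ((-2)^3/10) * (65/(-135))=832/15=55.47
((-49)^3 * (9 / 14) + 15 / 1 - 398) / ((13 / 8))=-608116 / 13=-46778.15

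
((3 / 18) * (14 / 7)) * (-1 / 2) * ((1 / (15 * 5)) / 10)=-0.00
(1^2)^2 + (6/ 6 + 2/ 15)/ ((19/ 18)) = 197/ 95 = 2.07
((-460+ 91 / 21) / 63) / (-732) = 1367 / 138348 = 0.01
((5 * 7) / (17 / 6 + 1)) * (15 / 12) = 525 / 46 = 11.41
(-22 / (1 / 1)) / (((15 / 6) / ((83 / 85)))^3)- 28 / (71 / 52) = -118915800352 / 5450359375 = -21.82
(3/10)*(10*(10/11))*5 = 150/11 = 13.64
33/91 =0.36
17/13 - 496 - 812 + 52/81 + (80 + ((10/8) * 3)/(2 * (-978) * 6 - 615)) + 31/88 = -467601091775/381497688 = -1225.70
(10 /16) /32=5 /256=0.02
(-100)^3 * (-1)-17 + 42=1000025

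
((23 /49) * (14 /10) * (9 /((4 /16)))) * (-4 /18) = -184 /35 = -5.26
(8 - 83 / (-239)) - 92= -19993 / 239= -83.65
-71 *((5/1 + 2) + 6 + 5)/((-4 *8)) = 639/16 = 39.94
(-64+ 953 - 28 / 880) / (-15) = -65191 / 1100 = -59.26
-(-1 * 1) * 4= 4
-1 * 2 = -2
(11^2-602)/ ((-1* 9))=481/ 9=53.44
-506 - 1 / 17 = -8603 / 17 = -506.06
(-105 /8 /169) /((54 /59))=-0.08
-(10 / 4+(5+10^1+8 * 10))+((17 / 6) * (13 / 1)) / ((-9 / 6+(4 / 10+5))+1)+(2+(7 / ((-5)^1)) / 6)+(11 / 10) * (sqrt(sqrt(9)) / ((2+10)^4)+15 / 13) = -553853 / 6370+11 * sqrt(3) / 207360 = -86.95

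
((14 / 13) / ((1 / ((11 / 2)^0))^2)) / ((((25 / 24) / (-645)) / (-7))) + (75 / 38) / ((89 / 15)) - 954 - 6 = 815162181 / 219830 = 3708.15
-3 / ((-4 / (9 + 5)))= 21 / 2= 10.50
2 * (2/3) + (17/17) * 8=28/3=9.33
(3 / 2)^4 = 81 / 16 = 5.06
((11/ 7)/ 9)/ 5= 11/ 315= 0.03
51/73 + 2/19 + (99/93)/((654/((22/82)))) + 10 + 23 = 12991246935/384307186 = 33.80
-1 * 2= -2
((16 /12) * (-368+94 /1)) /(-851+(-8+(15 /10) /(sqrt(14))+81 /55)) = 0.43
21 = 21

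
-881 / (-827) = 1.07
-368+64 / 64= -367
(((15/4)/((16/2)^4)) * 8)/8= 15/16384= 0.00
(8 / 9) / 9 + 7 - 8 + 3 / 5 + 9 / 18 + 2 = 1781 / 810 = 2.20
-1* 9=-9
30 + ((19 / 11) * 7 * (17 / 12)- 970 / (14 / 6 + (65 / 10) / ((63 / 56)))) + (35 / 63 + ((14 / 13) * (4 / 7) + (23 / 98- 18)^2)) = 110224179311 / 451152702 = 244.32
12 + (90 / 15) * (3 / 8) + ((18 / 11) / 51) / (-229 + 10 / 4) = 1609493 / 112948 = 14.25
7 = 7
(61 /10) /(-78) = -61 /780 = -0.08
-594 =-594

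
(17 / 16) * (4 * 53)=225.25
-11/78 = -0.14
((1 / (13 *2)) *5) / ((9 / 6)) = 5 / 39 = 0.13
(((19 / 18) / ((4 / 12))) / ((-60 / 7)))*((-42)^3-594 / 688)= 376634853 / 13760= 27371.72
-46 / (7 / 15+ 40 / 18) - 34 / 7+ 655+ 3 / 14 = 1072725 / 1694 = 633.25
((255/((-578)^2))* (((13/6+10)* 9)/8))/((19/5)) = 0.00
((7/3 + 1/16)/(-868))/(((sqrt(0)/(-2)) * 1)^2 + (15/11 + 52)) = -1265/24456768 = -0.00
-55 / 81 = -0.68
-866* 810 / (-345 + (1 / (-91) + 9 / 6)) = 127665720 / 62519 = 2042.03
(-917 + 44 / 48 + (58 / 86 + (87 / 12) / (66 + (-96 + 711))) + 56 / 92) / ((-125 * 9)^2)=-410746007 / 568273218750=-0.00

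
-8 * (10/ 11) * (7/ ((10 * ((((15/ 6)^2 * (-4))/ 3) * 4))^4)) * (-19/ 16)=10773/ 2200000000000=0.00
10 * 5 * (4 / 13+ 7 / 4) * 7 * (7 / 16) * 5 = 655375 / 416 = 1575.42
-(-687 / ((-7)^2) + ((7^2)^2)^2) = -282474562 / 49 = -5764786.98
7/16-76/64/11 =29/88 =0.33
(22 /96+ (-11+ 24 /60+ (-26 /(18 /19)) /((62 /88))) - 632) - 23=-15720517 /22320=-704.32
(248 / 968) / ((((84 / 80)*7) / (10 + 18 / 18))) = 620 / 1617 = 0.38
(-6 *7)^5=-130691232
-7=-7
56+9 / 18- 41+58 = 147 / 2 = 73.50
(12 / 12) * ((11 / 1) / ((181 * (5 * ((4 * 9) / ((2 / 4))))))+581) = 37857971 / 65160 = 581.00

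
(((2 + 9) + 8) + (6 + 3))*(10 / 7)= 40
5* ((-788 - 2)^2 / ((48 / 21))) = 5460875 / 4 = 1365218.75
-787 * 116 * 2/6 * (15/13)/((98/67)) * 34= -816182.01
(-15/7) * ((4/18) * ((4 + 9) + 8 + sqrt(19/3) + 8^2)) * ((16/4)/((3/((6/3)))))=-6800/63 - 80 * sqrt(57)/189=-111.13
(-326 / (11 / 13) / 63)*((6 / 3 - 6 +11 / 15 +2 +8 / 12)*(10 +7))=72046 / 1155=62.38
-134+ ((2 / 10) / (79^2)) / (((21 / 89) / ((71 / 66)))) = -5795511101 / 43250130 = -134.00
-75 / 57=-25 / 19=-1.32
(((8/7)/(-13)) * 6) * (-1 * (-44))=-2112/91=-23.21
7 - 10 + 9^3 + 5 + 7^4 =3132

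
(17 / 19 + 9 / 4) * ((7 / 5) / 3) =1673 / 1140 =1.47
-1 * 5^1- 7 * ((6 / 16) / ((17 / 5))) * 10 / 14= -755 / 136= -5.55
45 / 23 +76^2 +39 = 133790 / 23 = 5816.96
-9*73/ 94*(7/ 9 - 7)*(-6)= -260.94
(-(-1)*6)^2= 36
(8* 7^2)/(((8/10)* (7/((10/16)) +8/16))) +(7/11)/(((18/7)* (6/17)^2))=4064893/92664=43.87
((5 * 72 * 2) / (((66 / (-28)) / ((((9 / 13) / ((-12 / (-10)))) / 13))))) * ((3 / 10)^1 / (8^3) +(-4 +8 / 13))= 70950915 / 1546688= 45.87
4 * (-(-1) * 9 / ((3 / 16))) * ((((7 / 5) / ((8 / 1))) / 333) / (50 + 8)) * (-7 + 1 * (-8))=-28 / 1073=-0.03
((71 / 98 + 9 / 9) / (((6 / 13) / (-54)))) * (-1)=19773 / 98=201.77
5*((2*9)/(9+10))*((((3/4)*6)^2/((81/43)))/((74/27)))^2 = 60656445/832352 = 72.87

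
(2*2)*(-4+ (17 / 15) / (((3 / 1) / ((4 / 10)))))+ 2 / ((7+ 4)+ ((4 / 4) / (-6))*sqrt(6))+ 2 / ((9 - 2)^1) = -681826 / 45675+ 2*sqrt(6) / 725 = -14.92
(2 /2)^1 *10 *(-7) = -70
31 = 31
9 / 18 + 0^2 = 1 / 2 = 0.50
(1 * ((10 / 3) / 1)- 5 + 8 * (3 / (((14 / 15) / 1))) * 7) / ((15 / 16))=1712 / 9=190.22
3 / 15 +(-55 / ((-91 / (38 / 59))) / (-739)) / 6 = 11897848 / 59515365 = 0.20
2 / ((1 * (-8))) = -1 / 4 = -0.25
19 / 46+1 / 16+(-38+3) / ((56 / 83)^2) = -787335 / 10304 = -76.41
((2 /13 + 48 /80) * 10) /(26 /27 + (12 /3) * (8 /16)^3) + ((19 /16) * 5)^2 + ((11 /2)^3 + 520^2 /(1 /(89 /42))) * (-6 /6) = -3164263003297 /5521152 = -573116.44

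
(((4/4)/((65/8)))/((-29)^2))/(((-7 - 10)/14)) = -112/929305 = -0.00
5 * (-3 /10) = -3 /2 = -1.50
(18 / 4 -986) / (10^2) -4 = -2763 / 200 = -13.82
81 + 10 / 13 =81.77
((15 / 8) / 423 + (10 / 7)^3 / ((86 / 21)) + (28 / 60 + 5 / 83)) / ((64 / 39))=15941330821 / 21041681920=0.76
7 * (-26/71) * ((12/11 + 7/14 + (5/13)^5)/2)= -91448035/44612282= -2.05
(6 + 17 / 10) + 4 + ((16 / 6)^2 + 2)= 1873 / 90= 20.81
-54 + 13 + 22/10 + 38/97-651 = -334363/485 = -689.41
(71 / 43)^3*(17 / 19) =6084487 / 1510633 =4.03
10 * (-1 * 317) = -3170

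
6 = 6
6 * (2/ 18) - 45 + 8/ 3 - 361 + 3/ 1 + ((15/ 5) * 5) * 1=-1154/ 3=-384.67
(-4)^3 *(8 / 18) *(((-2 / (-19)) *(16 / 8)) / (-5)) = 1024 / 855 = 1.20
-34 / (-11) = 34 / 11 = 3.09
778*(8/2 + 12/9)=12448/3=4149.33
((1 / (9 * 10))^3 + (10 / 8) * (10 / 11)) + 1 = 17131511 / 8019000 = 2.14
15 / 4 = 3.75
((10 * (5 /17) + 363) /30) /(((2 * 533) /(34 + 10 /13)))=702973 /1766895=0.40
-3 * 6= -18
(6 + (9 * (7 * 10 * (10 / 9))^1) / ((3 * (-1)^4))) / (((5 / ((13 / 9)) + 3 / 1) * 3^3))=4667 / 3402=1.37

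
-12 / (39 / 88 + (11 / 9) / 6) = -28512 / 1537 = -18.55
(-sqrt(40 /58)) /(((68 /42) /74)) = -1554 * sqrt(145) /493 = -37.96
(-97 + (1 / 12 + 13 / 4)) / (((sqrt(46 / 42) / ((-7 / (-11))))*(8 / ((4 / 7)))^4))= -281*sqrt(483) / 4165392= -0.00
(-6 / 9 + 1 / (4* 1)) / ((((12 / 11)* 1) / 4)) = -55 / 36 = -1.53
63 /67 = 0.94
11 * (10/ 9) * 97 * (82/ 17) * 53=46371820/ 153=303083.79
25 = 25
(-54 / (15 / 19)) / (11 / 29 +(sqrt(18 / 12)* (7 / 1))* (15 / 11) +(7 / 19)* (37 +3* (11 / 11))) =-379827087156 / 33732396235 +23985086202* sqrt(6) / 6746479247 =-2.55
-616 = -616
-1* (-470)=470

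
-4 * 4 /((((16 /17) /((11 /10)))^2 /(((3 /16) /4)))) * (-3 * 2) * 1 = 314721 /51200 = 6.15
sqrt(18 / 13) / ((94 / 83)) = 249 * sqrt(26) / 1222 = 1.04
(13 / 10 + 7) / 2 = 83 / 20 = 4.15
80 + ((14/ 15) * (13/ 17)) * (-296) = -33472/ 255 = -131.26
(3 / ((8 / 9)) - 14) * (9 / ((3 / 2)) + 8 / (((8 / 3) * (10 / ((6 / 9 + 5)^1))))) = -1309 / 16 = -81.81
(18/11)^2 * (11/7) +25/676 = 220949/52052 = 4.24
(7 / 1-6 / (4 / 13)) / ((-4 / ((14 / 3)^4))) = 120050 / 81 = 1482.10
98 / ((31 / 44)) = 4312 / 31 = 139.10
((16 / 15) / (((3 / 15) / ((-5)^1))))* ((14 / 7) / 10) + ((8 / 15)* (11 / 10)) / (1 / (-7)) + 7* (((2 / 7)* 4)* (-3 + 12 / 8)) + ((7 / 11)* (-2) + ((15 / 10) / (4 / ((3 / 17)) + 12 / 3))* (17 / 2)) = -391329 / 17600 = -22.23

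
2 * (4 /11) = 0.73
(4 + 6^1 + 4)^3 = 2744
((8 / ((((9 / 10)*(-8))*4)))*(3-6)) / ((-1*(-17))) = 5 / 102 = 0.05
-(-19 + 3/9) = 18.67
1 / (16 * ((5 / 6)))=3 / 40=0.08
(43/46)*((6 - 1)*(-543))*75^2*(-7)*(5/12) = 7661390625/184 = 41637992.53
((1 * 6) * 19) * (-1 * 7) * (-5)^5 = 2493750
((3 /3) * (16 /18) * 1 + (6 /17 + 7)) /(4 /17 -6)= -1261 /882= -1.43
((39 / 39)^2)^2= 1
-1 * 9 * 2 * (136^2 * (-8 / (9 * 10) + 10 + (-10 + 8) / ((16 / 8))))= -14833792 / 5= -2966758.40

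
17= 17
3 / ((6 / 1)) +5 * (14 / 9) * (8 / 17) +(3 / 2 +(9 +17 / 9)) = 844 / 51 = 16.55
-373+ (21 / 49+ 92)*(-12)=-10375 / 7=-1482.14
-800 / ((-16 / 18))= 900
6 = 6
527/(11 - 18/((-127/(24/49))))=3279521/68885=47.61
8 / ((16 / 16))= 8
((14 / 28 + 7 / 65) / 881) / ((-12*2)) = -79 / 2748720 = -0.00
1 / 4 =0.25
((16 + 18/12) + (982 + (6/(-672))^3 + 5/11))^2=238810833011205525625/238832544907264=999909.09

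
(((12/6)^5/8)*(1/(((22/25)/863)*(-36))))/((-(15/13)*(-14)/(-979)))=6603.78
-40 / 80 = -1 / 2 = -0.50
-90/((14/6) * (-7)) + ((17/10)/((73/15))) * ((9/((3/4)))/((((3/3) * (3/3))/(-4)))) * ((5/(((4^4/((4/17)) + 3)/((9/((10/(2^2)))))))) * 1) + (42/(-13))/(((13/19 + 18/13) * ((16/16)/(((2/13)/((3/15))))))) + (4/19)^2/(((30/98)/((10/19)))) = 4288970900710/1043924525007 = 4.11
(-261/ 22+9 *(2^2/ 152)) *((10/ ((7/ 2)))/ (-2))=24300/ 1463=16.61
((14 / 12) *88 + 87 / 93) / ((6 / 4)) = 19270 / 279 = 69.07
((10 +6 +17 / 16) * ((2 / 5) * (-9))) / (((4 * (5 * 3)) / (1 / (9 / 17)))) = -1547 / 800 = -1.93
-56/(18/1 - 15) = -56/3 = -18.67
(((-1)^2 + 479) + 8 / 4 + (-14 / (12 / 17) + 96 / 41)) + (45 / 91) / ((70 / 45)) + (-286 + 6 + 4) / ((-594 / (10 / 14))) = 1202704402 / 2585583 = 465.16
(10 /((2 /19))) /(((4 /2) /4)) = 190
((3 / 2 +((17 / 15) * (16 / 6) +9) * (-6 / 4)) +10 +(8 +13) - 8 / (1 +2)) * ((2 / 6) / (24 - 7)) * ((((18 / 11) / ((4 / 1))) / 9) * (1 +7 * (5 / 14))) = 413 / 11220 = 0.04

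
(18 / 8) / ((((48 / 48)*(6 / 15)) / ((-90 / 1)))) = -2025 / 4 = -506.25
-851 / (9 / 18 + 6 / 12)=-851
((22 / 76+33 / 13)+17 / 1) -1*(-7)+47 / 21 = 301531 / 10374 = 29.07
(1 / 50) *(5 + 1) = 3 / 25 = 0.12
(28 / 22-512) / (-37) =5618 / 407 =13.80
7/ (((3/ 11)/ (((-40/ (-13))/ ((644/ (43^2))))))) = 203390/ 897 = 226.74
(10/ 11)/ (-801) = -10/ 8811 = -0.00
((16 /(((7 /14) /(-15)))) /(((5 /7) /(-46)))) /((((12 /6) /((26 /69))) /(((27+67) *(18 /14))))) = 703872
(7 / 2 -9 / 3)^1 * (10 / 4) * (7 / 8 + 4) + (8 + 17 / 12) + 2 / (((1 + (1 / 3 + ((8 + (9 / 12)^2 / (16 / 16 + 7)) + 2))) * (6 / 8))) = 6618635 / 420384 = 15.74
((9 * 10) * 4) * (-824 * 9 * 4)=-10679040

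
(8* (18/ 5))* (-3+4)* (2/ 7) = 288/ 35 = 8.23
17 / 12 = 1.42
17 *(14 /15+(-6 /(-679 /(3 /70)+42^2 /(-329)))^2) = 297127107454477 /18726495493335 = 15.87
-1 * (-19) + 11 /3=68 /3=22.67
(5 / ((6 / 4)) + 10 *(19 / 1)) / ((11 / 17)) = 9860 / 33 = 298.79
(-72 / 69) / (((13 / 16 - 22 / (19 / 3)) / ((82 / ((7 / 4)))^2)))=784932864 / 911743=860.91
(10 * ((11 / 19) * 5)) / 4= 275 / 38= 7.24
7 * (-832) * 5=-29120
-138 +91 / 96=-13157 / 96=-137.05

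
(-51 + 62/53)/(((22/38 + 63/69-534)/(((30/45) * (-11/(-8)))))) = 0.09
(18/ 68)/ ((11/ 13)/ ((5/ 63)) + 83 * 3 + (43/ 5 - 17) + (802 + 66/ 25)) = 2925/ 11667712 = 0.00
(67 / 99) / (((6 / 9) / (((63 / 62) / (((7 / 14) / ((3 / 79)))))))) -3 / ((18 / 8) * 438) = 2665441 / 35397846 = 0.08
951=951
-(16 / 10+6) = -38 / 5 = -7.60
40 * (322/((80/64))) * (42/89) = 432768/89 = 4862.56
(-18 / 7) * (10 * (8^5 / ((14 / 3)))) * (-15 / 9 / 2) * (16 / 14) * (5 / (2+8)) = 29491200 / 343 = 85980.17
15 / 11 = 1.36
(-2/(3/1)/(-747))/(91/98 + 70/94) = 1316/2467341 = 0.00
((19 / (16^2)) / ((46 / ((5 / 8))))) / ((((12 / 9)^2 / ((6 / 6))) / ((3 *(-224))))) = -17955 / 47104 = -0.38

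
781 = 781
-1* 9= -9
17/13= 1.31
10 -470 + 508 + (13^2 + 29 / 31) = 6756 / 31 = 217.94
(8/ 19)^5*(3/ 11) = 98304/ 27237089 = 0.00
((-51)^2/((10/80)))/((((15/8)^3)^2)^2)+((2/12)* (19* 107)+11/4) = 20332933980620153/57665039062500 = 352.60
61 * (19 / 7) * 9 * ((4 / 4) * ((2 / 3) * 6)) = 41724 / 7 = 5960.57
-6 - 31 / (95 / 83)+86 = 52.92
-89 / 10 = -8.90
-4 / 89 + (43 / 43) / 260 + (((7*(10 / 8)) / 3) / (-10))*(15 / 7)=-30827 / 46280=-0.67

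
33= 33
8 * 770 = 6160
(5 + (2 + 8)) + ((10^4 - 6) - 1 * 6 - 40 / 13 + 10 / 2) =130064 / 13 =10004.92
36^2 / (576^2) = 1 / 256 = 0.00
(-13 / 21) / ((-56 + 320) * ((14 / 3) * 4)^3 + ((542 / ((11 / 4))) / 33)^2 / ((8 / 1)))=-570999 / 1583859527992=-0.00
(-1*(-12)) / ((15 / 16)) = 64 / 5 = 12.80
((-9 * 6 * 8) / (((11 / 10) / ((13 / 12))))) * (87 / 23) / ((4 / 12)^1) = -4827.98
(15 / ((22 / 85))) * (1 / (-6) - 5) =-13175 / 44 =-299.43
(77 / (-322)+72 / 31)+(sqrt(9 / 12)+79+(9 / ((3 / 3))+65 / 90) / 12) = sqrt(3) / 2+12612275 / 154008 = 82.76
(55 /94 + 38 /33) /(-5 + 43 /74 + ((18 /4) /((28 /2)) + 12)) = 2790466 /12698037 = 0.22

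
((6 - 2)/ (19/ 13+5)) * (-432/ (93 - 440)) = 1872/ 2429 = 0.77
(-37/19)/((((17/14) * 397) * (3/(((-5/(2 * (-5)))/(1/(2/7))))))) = -74/384693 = -0.00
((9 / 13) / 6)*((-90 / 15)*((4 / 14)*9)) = -162 / 91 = -1.78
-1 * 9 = -9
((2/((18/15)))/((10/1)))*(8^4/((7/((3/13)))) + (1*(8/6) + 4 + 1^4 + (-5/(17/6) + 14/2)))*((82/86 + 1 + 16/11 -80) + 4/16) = -49136558971/26342316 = -1865.31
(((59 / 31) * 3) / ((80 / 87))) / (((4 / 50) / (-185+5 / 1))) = -3464775 / 248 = -13970.87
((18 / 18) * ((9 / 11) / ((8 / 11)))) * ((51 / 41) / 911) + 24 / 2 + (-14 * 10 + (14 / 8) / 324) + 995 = 41969114647 / 48406896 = 867.01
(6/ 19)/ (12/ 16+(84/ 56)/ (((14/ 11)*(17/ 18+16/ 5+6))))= 4648/ 12749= 0.36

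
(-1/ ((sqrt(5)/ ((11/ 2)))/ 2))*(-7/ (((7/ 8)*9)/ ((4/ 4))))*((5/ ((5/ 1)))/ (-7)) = -88*sqrt(5)/ 315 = -0.62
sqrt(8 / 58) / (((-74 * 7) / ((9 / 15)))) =-3 * sqrt(29) / 37555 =-0.00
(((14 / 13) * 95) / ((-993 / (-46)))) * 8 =489440 / 12909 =37.91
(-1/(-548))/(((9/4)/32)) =32/1233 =0.03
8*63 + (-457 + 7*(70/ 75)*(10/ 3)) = 619/ 9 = 68.78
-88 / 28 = -22 / 7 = -3.14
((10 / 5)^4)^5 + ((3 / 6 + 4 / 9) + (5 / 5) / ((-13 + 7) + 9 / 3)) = 1048576.61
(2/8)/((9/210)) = 35/6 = 5.83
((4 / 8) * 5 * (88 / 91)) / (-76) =-0.03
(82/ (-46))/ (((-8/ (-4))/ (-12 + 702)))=-615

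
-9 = -9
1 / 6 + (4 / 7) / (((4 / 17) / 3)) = 313 / 42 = 7.45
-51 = -51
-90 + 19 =-71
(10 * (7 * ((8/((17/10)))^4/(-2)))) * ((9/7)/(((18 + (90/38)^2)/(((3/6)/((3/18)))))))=-221798400000/79094387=-2804.22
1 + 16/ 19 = 35/ 19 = 1.84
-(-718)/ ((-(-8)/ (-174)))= -31233/ 2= -15616.50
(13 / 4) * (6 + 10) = 52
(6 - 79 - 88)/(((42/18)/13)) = -897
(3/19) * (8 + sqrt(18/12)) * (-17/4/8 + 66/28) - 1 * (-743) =1227 * sqrt(6)/8512 + 396503/532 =745.66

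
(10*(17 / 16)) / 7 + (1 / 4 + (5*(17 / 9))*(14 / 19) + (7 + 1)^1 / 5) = 494453 / 47880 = 10.33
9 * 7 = 63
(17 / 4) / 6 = 17 / 24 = 0.71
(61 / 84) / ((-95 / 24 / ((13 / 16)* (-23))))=3.43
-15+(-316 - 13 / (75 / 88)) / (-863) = -946031 / 64725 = -14.62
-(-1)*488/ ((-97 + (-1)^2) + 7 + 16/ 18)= -72/ 13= -5.54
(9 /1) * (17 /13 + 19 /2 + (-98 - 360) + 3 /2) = -52146 /13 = -4011.23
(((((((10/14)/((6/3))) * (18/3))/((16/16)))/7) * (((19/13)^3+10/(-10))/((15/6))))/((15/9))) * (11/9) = 14652/76895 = 0.19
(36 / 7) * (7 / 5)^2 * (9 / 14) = 162 / 25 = 6.48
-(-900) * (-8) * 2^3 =-57600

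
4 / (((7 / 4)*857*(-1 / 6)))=-96 / 5999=-0.02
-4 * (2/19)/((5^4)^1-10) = -0.00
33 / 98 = 0.34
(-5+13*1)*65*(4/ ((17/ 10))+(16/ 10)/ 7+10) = 778544/ 119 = 6542.39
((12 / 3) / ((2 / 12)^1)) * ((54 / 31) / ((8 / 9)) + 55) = 42378 / 31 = 1367.03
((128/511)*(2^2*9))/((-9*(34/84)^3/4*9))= -2408448/358649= -6.72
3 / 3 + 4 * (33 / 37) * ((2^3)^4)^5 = 152185638608103800869 / 37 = 4113125367786589212.68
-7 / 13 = -0.54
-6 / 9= -2 / 3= -0.67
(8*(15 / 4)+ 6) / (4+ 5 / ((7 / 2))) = 126 / 19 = 6.63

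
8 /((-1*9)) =-8 /9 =-0.89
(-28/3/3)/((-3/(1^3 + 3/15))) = 56/45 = 1.24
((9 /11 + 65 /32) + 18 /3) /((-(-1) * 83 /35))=109025 /29216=3.73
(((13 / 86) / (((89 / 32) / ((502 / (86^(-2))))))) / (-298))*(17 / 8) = -19082024 / 13261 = -1438.96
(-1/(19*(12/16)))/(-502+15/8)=32/228057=0.00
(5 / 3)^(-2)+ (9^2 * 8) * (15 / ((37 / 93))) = 22599333 / 925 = 24431.71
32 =32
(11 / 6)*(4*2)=44 / 3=14.67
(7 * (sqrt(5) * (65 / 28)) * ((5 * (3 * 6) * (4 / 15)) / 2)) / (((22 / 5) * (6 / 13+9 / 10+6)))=13.46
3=3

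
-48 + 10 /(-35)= -338 /7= -48.29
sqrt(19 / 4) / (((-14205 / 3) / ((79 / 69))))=-79 * sqrt(19) / 653430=-0.00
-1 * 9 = -9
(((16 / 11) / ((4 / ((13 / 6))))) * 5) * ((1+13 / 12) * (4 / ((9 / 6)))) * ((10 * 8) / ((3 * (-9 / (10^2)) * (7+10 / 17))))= -884000000 / 1034451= -854.56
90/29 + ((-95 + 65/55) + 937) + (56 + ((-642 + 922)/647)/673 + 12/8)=251076224705/277804978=903.79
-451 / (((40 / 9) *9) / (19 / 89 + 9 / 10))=-446941 / 35600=-12.55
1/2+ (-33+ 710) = 1355/2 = 677.50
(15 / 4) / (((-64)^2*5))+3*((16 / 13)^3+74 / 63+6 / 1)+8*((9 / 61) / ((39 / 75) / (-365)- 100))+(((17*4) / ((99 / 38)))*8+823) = 70015348644536182883 / 66119997944512512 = 1058.91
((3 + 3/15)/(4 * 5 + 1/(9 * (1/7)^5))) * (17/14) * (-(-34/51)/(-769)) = -816/457205105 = -0.00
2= 2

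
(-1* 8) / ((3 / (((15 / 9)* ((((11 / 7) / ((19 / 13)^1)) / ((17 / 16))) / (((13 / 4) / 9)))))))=-28160 / 2261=-12.45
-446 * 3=-1338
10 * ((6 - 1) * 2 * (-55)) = -5500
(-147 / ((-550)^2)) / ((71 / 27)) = -3969 / 21477500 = -0.00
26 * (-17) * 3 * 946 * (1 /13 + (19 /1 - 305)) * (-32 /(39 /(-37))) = 10888572937.85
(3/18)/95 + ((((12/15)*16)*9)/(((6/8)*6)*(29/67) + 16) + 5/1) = 15655631/1370850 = 11.42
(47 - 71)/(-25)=24/25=0.96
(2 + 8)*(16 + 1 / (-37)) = 159.73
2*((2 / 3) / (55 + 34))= 4 / 267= 0.01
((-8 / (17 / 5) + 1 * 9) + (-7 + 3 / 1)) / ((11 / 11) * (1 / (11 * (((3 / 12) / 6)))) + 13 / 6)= 2970 / 4879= 0.61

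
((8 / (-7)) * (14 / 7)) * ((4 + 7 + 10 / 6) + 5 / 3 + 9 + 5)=-1360 / 21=-64.76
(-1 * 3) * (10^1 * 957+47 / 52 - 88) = -1479333 / 52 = -28448.71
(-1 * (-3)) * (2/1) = 6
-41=-41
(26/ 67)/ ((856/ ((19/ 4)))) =247/ 114704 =0.00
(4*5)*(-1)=-20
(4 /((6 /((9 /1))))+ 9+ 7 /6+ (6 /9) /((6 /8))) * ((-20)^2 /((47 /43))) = 2640200 /423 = 6241.61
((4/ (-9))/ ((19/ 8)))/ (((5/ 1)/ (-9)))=32/ 95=0.34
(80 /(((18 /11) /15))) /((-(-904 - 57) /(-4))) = -8800 /2883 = -3.05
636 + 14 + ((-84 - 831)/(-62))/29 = 1169615/1798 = 650.51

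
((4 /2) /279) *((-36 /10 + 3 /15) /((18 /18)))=-34 /1395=-0.02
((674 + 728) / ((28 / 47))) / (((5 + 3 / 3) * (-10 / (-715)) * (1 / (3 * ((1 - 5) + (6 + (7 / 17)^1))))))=193168261 / 952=202907.84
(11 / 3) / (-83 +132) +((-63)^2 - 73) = 572723 / 147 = 3896.07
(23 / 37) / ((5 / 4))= 92 / 185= 0.50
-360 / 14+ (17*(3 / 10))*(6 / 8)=-6129 / 280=-21.89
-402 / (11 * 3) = -134 / 11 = -12.18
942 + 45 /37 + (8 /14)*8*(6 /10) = 1225017 /1295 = 945.96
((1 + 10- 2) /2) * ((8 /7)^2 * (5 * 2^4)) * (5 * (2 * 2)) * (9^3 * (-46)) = -15452467200 /49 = -315356473.47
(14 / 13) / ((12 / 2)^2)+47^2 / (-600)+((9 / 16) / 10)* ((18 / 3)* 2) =-8707 / 2925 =-2.98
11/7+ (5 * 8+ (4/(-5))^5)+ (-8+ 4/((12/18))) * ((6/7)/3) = 40.67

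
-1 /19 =-0.05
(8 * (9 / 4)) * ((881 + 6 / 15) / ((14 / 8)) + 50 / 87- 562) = -1055424 / 1015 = -1039.83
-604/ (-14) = 302/ 7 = 43.14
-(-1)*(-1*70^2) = -4900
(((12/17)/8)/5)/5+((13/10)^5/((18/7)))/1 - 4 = -78108133/30600000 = -2.55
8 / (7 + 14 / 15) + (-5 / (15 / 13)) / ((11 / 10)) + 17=55249 / 3927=14.07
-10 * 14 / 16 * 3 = -105 / 4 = -26.25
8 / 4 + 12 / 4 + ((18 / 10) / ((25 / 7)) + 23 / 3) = 4939 / 375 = 13.17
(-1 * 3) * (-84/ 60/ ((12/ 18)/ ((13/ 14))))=117/ 20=5.85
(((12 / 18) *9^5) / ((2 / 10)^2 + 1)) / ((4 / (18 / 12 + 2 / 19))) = 15190.57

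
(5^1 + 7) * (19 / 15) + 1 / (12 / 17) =997 / 60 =16.62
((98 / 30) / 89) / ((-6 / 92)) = -2254 / 4005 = -0.56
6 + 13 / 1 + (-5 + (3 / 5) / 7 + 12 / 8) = 1091 / 70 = 15.59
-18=-18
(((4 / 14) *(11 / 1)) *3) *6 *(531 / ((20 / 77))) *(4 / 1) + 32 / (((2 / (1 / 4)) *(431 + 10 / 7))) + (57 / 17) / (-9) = 119026426049 / 257295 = 462606.84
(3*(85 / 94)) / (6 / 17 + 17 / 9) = 39015 / 32242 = 1.21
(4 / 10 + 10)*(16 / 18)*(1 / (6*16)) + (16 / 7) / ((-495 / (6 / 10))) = 4861 / 51975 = 0.09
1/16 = 0.06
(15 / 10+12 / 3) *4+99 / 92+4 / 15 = 32213 / 1380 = 23.34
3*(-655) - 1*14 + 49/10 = -1974.10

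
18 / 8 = 9 / 4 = 2.25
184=184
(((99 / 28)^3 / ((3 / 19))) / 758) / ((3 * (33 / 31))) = 1924263 / 16639616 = 0.12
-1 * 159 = -159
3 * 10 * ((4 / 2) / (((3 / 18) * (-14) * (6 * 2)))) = -15 / 7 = -2.14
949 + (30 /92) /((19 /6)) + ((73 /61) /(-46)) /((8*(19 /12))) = 101200733 /106628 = 949.10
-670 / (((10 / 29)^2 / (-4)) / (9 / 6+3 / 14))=1352328 / 35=38637.94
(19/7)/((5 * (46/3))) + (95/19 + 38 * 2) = 130467/1610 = 81.04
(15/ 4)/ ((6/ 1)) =5/ 8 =0.62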